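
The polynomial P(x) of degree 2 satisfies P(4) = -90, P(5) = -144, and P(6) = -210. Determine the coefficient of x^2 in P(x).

-6

Write P(x) = ax^2 + bx + c. Substituting each data point gives a linear system:
  16a + 4b + c = -90
  25a + 5b + c = -144
  36a + 6b + c = -210
Solving the system yields a = -6, b = 0, c = 6.
So P(x) = -6x² + 6.
The leading coefficient is -6.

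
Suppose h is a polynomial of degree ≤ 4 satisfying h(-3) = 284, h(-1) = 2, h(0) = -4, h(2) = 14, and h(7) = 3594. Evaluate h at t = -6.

3542

Using the Lagrange interpolation formula with nodes -3, -1, 0, 2, 7:
  L_0(t) = (t + 1)t(t - 2)(t - 7) / 300
  L_1(t) = (t + 3)t(t - 2)(t - 7) / -48
  L_2(t) = (t + 3)(t + 1)(t - 2)(t - 7) / 42
  L_3(t) = (t + 3)(t + 1)t(t - 7) / -150
  L_4(t) = (t + 3)(t + 1)t(t - 2) / 2800
Then h(t) = 284·L_0(t) + 2·L_1(t) - 4·L_2(t) + 14·L_3(t) + 3594·L_4(t).
Expanding and collecting terms gives h(t) = 2t^4 - 4t^3 + 3t^2 + 3t - 4.
Evaluating at t = -6: h(-6) = 3542.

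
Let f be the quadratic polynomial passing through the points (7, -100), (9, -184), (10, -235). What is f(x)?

f(x) = -3x^2 + 6x + 5

Write f(x) = ax^2 + bx + c. Substituting each data point gives a linear system:
  49a + 7b + c = -100
  81a + 9b + c = -184
  100a + 10b + c = -235
Solving the system yields a = -3, b = 6, c = 5.
So f(x) = -3x^2 + 6x + 5.
Check: f(7) = -100. ✓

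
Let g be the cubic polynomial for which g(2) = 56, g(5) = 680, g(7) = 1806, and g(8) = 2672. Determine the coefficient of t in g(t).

Write g(t) = at^3 + bt^2 + ct + d. Substituting each data point gives a linear system:
  8a + 4b + 2c + d = 56
  125a + 25b + 5c + d = 680
  343a + 49b + 7c + d = 1806
  512a + 64b + 8c + d = 2672
Solving the system yields a = 5, b = 1, c = 6, d = 0.
So g(t) = 5t^3 + t^2 + 6t.
The coefficient of t is 6.

6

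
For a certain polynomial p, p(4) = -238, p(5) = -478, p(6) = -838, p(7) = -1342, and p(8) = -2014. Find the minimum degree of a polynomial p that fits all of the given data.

Forward differences of the values at u = 4, 5, 6, 7, 8:
  p  : -238  -478  -838  -1342  -2014
  Δ  : -240  -360  -504  -672
  Δ^2: -120  -144  -168
  Δ^3: -24  -24
  Δ^4: 0
The third differences are constant (-24) and nonzero, while all higher differences vanish, so the minimal degree is 3.

3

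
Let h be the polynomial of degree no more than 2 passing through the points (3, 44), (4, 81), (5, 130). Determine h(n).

Write h(n) = an^2 + bn + c. Substituting each data point gives a linear system:
  9a + 3b + c = 44
  16a + 4b + c = 81
  25a + 5b + c = 130
Solving the system yields a = 6, b = -5, c = 5.
So h(n) = 6n^2 - 5n + 5.
Check: h(5) = 130. ✓

h(n) = 6n^2 - 5n + 5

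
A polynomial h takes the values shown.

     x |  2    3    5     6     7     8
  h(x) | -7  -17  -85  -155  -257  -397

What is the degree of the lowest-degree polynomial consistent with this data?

Divided differences on the nodes 2, 3, 5, 6, 7, 8:
  order 0: -7  -17  -85  -155  -257  -397
  order 1: -10  -34  -70  -102  -140
  order 2: -8  -12  -16  -19
  order 3: -1  -1  -1
  order 4: 0  0
  order 5: 0
The order-3 divided differences are all -1 (nonzero) and every higher order vanishes, so the data lies on a polynomial of degree exactly 3.

3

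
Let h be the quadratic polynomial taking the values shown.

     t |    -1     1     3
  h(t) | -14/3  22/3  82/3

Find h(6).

Using the Lagrange interpolation formula with nodes -1, 1, 3:
  L_0(t) = (t - 1)(t - 3) / 8
  L_1(t) = (t + 1)(t - 3) / -4
  L_2(t) = (t + 1)(t - 1) / 8
Then h(t) = -14/3·L_0(t) + 22/3·L_1(t) + 82/3·L_2(t).
Expanding and collecting terms gives h(t) = t² + 6t + 1/3.
Evaluating at t = 6: h(6) = 217/3.

217/3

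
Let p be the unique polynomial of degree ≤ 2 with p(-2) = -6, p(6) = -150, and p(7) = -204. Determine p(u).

Using the Lagrange interpolation formula with nodes -2, 6, 7:
  L_0(u) = (u - 6)(u - 7) / 72
  L_1(u) = (u + 2)(u - 7) / -8
  L_2(u) = (u + 2)(u - 6) / 9
Then p(u) = -6·L_0(u) - 150·L_1(u) - 204·L_2(u).
Expanding and collecting terms gives p(u) = -4u² - 2u + 6.
Check: p(-2) = -6. ✓

p(u) = -4u^2 - 2u + 6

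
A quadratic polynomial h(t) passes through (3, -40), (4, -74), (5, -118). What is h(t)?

Write h(t) = at^2 + bt + c. Substituting each data point gives a linear system:
  9a + 3b + c = -40
  16a + 4b + c = -74
  25a + 5b + c = -118
Solving the system yields a = -5, b = 1, c = 2.
So h(t) = -5t^2 + t + 2.
Check: h(4) = -74. ✓

h(t) = -5t^2 + t + 2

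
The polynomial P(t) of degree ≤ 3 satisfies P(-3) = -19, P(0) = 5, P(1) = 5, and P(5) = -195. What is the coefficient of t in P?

5

Write P(t) = at^3 + bt^2 + ct + d. Substituting each data point gives a linear system:
  -27a + 9b - 3c + d = -19
  d = 5
  a + b + c + d = 5
  125a + 25b + 5c + d = -195
Solving the system yields a = -1, b = -4, c = 5, d = 5.
So P(t) = -t^3 - 4t^2 + 5t + 5.
The coefficient of t is 5.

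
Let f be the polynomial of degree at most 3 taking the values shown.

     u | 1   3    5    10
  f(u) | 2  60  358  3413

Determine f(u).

f(u) = 4u^3 - 6u^2 + u + 3

Write f(u) = au^3 + bu^2 + cu + d. Substituting each data point gives a linear system:
  a + b + c + d = 2
  27a + 9b + 3c + d = 60
  125a + 25b + 5c + d = 358
  1000a + 100b + 10c + d = 3413
Solving the system yields a = 4, b = -6, c = 1, d = 3.
So f(u) = 4u^3 - 6u^2 + u + 3.
Check: f(1) = 2. ✓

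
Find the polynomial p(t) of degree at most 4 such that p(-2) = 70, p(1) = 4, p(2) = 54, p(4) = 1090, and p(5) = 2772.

p(t) = 5t^4 - 2t^3 - 5t^2 + 4t + 2

Using the Lagrange interpolation formula with nodes -2, 1, 2, 4, 5:
  L_0(t) = (t - 1)(t - 2)(t - 4)(t - 5) / 504
  L_1(t) = (t + 2)(t - 2)(t - 4)(t - 5) / -36
  L_2(t) = (t + 2)(t - 1)(t - 4)(t - 5) / 24
  L_3(t) = (t + 2)(t - 1)(t - 2)(t - 5) / -36
  L_4(t) = (t + 2)(t - 1)(t - 2)(t - 4) / 84
Then p(t) = 70·L_0(t) + 4·L_1(t) + 54·L_2(t) + 1090·L_3(t) + 2772·L_4(t).
Expanding and collecting terms gives p(t) = 5t^4 - 2t^3 - 5t^2 + 4t + 2.
Check: p(5) = 2772. ✓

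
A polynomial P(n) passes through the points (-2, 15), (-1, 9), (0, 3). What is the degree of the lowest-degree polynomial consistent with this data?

Forward differences of the values at n = -2, -1, 0:
  P  : 15  9  3
  Δ  : -6  -6
  Δ^2: 0
The first differences are constant (-6) and nonzero, while all higher differences vanish, so the minimal degree is 1.

1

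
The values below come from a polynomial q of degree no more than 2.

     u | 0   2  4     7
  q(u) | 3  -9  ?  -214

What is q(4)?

-61

The 3 known points determine the degree-2 polynomial uniquely.
Write q(u) = au^2 + bu + c. Substituting each data point gives a linear system:
  c = 3
  4a + 2b + c = -9
  49a + 7b + c = -214
Solving the system yields a = -5, b = 4, c = 3.
So q(u) = -5u^2 + 4u + 3.
Then q(4) = -61.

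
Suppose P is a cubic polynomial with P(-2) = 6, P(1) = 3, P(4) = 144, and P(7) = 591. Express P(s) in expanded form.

P(s) = s^3 + 5s^2 + s - 4

Write P(s) = as^3 + bs^2 + cs + d. Substituting each data point gives a linear system:
  -8a + 4b - 2c + d = 6
  a + b + c + d = 3
  64a + 16b + 4c + d = 144
  343a + 49b + 7c + d = 591
Solving the system yields a = 1, b = 5, c = 1, d = -4.
So P(s) = s^3 + 5s^2 + s - 4.
Check: P(-2) = 6. ✓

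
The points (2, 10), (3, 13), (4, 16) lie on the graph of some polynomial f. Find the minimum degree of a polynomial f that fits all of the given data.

1

Forward differences of the values at x = 2, 3, 4:
  f  : 10  13  16
  Δ  : 3  3
  Δ^2: 0
The first differences are constant (3) and nonzero, while all higher differences vanish, so the minimal degree is 1.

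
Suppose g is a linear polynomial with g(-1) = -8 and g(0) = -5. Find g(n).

g(n) = 3n - 5

Using the Lagrange interpolation formula with nodes -1, 0:
  L_0(n) = n / -1
  L_1(n) = (n + 1) / 1
Then g(n) = -8·L_0(n) - 5·L_1(n).
Expanding and collecting terms gives g(n) = 3n - 5.
Check: g(0) = -5. ✓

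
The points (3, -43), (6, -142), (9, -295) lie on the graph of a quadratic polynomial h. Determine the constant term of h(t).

Write h(t) = at^2 + bt + c. Substituting each data point gives a linear system:
  9a + 3b + c = -43
  36a + 6b + c = -142
  81a + 9b + c = -295
Solving the system yields a = -3, b = -6, c = 2.
So h(t) = -3t² - 6t + 2.
The constant term is 2.

2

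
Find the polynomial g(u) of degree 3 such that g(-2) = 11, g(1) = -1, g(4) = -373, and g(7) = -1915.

g(u) = -5u^3 - 5u^2 + 6u + 3

Write g(u) = au^3 + bu^2 + cu + d. Substituting each data point gives a linear system:
  -8a + 4b - 2c + d = 11
  a + b + c + d = -1
  64a + 16b + 4c + d = -373
  343a + 49b + 7c + d = -1915
Solving the system yields a = -5, b = -5, c = 6, d = 3.
So g(u) = -5u^3 - 5u^2 + 6u + 3.
Check: g(7) = -1915. ✓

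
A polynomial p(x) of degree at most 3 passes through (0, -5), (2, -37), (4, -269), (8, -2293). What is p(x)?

p(x) = -5x^3 + 5x^2 - 6x - 5

Write p(x) = ax^3 + bx^2 + cx + d. Substituting each data point gives a linear system:
  d = -5
  8a + 4b + 2c + d = -37
  64a + 16b + 4c + d = -269
  512a + 64b + 8c + d = -2293
Solving the system yields a = -5, b = 5, c = -6, d = -5.
So p(x) = -5x^3 + 5x^2 - 6x - 5.
Check: p(0) = -5. ✓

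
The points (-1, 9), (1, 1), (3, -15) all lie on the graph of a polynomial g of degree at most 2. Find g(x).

Write g(x) = ax^2 + bx + c. Substituting each data point gives a linear system:
  a - b + c = 9
  a + b + c = 1
  9a + 3b + c = -15
Solving the system yields a = -1, b = -4, c = 6.
So g(x) = -x^2 - 4x + 6.
Check: g(-1) = 9. ✓

g(x) = -x^2 - 4x + 6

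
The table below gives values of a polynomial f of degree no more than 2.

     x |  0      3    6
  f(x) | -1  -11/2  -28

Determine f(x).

Using the Lagrange interpolation formula with nodes 0, 3, 6:
  L_0(x) = (x - 3)(x - 6) / 18
  L_1(x) = x(x - 6) / -9
  L_2(x) = x(x - 3) / 18
Then f(x) = -1·L_0(x) - 11/2·L_1(x) - 28·L_2(x).
Expanding and collecting terms gives f(x) = -x^2 + (3/2)x - 1.
Check: f(6) = -28. ✓

f(x) = -x^2 + (3/2)x - 1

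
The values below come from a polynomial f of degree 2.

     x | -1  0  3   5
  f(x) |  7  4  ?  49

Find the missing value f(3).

19

The 3 known points determine the degree-2 polynomial uniquely.
Write f(x) = ax^2 + bx + c. Substituting each data point gives a linear system:
  a - b + c = 7
  c = 4
  25a + 5b + c = 49
Solving the system yields a = 2, b = -1, c = 4.
So f(x) = 2x² - x + 4.
Then f(3) = 19.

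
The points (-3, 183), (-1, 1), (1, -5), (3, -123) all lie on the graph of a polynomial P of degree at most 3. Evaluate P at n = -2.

52

Write P(n) = an^3 + bn^2 + cn + d. Substituting each data point gives a linear system:
  -27a + 9b - 3c + d = 183
  -a + b - c + d = 1
  a + b + c + d = -5
  27a + 9b + 3c + d = -123
Solving the system yields a = -6, b = 4, c = 3, d = -6.
So P(n) = -6n^3 + 4n^2 + 3n - 6.
Then P(-2) = 52.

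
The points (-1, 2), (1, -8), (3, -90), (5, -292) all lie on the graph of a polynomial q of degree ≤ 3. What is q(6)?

-453

Write q(u) = au^3 + bu^2 + cu + d. Substituting each data point gives a linear system:
  -a + b - c + d = 2
  a + b + c + d = -8
  27a + 9b + 3c + d = -90
  125a + 25b + 5c + d = -292
Solving the system yields a = -1, b = -6, c = -4, d = 3.
So q(u) = -u^3 - 6u^2 - 4u + 3.
Then q(6) = -453.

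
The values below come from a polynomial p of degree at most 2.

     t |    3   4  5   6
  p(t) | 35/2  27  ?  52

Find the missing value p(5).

77/2

On equispaced nodes a degree-2 polynomial has vanishing third forward difference, so
  - p(3) + 3·p(4) - 3·p(5) + p(6) = 0.
Substituting the known values and solving for p(5):
  -3·p(5) = -231/2
  p(5) = 77/2.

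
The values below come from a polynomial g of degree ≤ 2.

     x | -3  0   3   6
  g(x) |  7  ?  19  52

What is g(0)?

4

The 3 known points determine the degree-2 polynomial uniquely.
Write g(x) = ax^2 + bx + c. Substituting each data point gives a linear system:
  9a - 3b + c = 7
  9a + 3b + c = 19
  36a + 6b + c = 52
Solving the system yields a = 1, b = 2, c = 4.
So g(x) = x^2 + 2x + 4.
Then g(0) = 4.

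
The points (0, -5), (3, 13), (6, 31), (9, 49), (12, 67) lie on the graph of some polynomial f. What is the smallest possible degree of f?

1

Forward differences of the values at t = 0, 3, 6, 9, 12:
  f  : -5  13  31  49  67
  Δ  : 18  18  18  18
  Δ^2: 0  0  0
  Δ^3: 0  0
  Δ^4: 0
The first differences are constant (18) and nonzero, while all higher differences vanish, so the minimal degree is 1.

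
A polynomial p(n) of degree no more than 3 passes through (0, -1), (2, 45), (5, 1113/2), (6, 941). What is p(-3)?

Using the Lagrange interpolation formula with nodes 0, 2, 5, 6:
  L_0(n) = (n - 2)(n - 5)(n - 6) / -60
  L_1(n) = n(n - 5)(n - 6) / 24
  L_2(n) = n(n - 2)(n - 6) / -15
  L_3(n) = n(n - 2)(n - 5) / 24
Then p(n) = -1·L_0(n) + 45·L_1(n) + 1113/2·L_2(n) + 941·L_3(n).
Expanding and collecting terms gives p(n) = 4n^3 + (3/2)n^2 + 4n - 1.
Evaluating at n = -3: p(-3) = -215/2.

-215/2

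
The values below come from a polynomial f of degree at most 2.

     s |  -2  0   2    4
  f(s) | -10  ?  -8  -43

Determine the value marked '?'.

3

On equispaced nodes a degree-2 polynomial has vanishing third forward difference, so
  - f(-2) + 3·f(0) - 3·f(2) + f(4) = 0.
Substituting the known values and solving for f(0):
  3·f(0) = 9
  f(0) = 3.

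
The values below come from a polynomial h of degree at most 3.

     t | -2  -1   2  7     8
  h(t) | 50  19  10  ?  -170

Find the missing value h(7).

-85

The 4 known points determine the degree-3 polynomial uniquely.
Write h(t) = at^3 + bt^2 + ct + d. Substituting each data point gives a linear system:
  -8a + 4b - 2c + d = 50
  -a + b - c + d = 19
  8a + 4b + 2c + d = 10
  512a + 64b + 8c + d = -170
Solving the system yields a = -1, b = 6, c = -6, d = 6.
So h(t) = -t^3 + 6t^2 - 6t + 6.
Then h(7) = -85.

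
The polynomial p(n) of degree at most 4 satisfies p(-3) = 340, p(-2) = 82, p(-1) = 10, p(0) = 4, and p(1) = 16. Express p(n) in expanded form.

Using the Lagrange interpolation formula with nodes -3, -2, -1, 0, 1:
  L_0(n) = (n + 2)(n + 1)n(n - 1) / 24
  L_1(n) = (n + 3)(n + 1)n(n - 1) / -6
  L_2(n) = (n + 3)(n + 2)n(n - 1) / 4
  L_3(n) = (n + 3)(n + 2)(n + 1)(n - 1) / -6
  L_4(n) = (n + 3)(n + 2)(n + 1)n / 24
Then p(n) = 340·L_0(n) + 82·L_1(n) + 10·L_2(n) + 4·L_3(n) + 16·L_4(n).
Expanding and collecting terms gives p(n) = 3n^4 - 2n^3 + 6n^2 + 5n + 4.
Check: p(-2) = 82. ✓

p(n) = 3n^4 - 2n^3 + 6n^2 + 5n + 4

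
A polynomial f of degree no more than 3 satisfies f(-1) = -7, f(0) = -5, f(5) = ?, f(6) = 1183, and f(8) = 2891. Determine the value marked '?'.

665

The 4 known points determine the degree-3 polynomial uniquely.
Write f(x) = ax^3 + bx^2 + cx + d. Substituting each data point gives a linear system:
  -a + b - c + d = -7
  d = -5
  216a + 36b + 6c + d = 1183
  512a + 64b + 8c + d = 2891
Solving the system yields a = 6, b = -2, c = -6, d = -5.
So f(x) = 6x^3 - 2x^2 - 6x - 5.
Then f(5) = 665.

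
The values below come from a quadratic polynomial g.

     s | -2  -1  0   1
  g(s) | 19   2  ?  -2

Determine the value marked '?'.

-5

The 3 known points determine the degree-2 polynomial uniquely.
Write g(s) = as^2 + bs + c. Substituting each data point gives a linear system:
  4a - 2b + c = 19
  a - b + c = 2
  a + b + c = -2
Solving the system yields a = 5, b = -2, c = -5.
So g(s) = 5s² - 2s - 5.
Then g(0) = -5.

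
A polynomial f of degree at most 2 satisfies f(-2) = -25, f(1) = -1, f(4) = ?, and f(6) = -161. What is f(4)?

The 3 known points determine the degree-2 polynomial uniquely.
Write f(s) = as^2 + bs + c. Substituting each data point gives a linear system:
  4a - 2b + c = -25
  a + b + c = -1
  36a + 6b + c = -161
Solving the system yields a = -5, b = 3, c = 1.
So f(s) = -5s^2 + 3s + 1.
Then f(4) = -67.

-67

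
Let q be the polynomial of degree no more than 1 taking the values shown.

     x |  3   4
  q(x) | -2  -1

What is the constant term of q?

Write q(x) = ax + b. Substituting each data point gives a linear system:
  3a + b = -2
  4a + b = -1
Solving the system yields a = 1, b = -5.
So q(x) = x - 5.
The constant term is -5.

-5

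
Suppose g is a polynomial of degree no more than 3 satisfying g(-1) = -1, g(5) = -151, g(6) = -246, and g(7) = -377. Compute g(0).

Write g(x) = ax^3 + bx^2 + cx + d. Substituting each data point gives a linear system:
  -a + b - c + d = -1
  125a + 25b + 5c + d = -151
  216a + 36b + 6c + d = -246
  343a + 49b + 7c + d = -377
Solving the system yields a = -1, b = 0, c = -4, d = -6.
So g(x) = -x³ - 4x - 6.
Then g(0) = -6.

-6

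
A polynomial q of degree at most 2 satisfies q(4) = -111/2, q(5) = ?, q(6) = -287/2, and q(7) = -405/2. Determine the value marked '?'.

On equispaced nodes a degree-2 polynomial has vanishing third forward difference, so
  - q(4) + 3·q(5) - 3·q(6) + q(7) = 0.
Substituting the known values and solving for q(5):
  3·q(5) = -567/2
  q(5) = -189/2.

-189/2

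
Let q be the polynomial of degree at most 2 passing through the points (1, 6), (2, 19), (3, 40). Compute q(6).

151

Using the Lagrange interpolation formula with nodes 1, 2, 3:
  L_0(n) = (n - 2)(n - 3) / 2
  L_1(n) = (n - 1)(n - 3) / -1
  L_2(n) = (n - 1)(n - 2) / 2
Then q(n) = 6·L_0(n) + 19·L_1(n) + 40·L_2(n).
Expanding and collecting terms gives q(n) = 4n^2 + n + 1.
Evaluating at n = 6: q(6) = 151.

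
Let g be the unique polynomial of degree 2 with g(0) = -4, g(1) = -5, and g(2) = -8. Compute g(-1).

Write g(u) = au^2 + bu + c. Substituting each data point gives a linear system:
  c = -4
  a + b + c = -5
  4a + 2b + c = -8
Solving the system yields a = -1, b = 0, c = -4.
So g(u) = -u^2 - 4.
Then g(-1) = -5.

-5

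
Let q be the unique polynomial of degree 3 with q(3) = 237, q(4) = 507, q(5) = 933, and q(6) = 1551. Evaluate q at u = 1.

21

Write q(u) = au^3 + bu^2 + cu + d. Substituting each data point gives a linear system:
  27a + 9b + 3c + d = 237
  64a + 16b + 4c + d = 507
  125a + 25b + 5c + d = 933
  216a + 36b + 6c + d = 1551
Solving the system yields a = 6, b = 6, c = 6, d = 3.
So q(u) = 6u^3 + 6u^2 + 6u + 3.
Then q(1) = 21.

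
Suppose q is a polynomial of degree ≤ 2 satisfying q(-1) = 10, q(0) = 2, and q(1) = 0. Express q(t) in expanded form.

Write q(t) = at^2 + bt + c. Substituting each data point gives a linear system:
  a - b + c = 10
  c = 2
  a + b + c = 0
Solving the system yields a = 3, b = -5, c = 2.
So q(t) = 3t^2 - 5t + 2.
Check: q(1) = 0. ✓

q(t) = 3t^2 - 5t + 2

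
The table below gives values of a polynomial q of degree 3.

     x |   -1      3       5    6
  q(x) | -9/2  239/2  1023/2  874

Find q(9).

5831/2

Write q(x) = ax^3 + bx^2 + cx + d. Substituting each data point gives a linear system:
  -a + b - c + d = -9/2
  27a + 9b + 3c + d = 239/2
  125a + 25b + 5c + d = 1023/2
  216a + 36b + 6c + d = 874
Solving the system yields a = 4, b = -1/2, c = 4, d = 4.
So q(x) = 4x^3 - (1/2)x^2 + 4x + 4.
Then q(9) = 5831/2.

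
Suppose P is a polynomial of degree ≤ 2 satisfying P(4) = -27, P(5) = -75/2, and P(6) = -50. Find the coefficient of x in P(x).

Write P(x) = ax^2 + bx + c. Substituting each data point gives a linear system:
  16a + 4b + c = -27
  25a + 5b + c = -75/2
  36a + 6b + c = -50
Solving the system yields a = -1, b = -3/2, c = -5.
So P(x) = -x^2 - (3/2)x - 5.
The coefficient of x is -3/2.

-3/2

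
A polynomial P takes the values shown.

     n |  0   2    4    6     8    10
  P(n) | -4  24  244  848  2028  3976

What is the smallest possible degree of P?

Forward differences of the values at n = 0, 2, 4, 6, 8, 10:
  P  : -4  24  244  848  2028  3976
  Δ  : 28  220  604  1180  1948
  Δ^2: 192  384  576  768
  Δ^3: 192  192  192
  Δ^4: 0  0
  Δ^5: 0
The third differences are constant (192) and nonzero, while all higher differences vanish, so the minimal degree is 3.

3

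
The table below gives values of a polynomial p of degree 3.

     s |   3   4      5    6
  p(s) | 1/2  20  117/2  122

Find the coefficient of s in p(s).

Write p(s) = as^3 + bs^2 + cs + d. Substituting each data point gives a linear system:
  27a + 9b + 3c + d = 1/2
  64a + 16b + 4c + d = 20
  125a + 25b + 5c + d = 117/2
  216a + 36b + 6c + d = 122
Solving the system yields a = 1, b = -5/2, c = 0, d = -4.
So p(s) = s^3 - (5/2)s^2 - 4.
The coefficient of s is 0.

0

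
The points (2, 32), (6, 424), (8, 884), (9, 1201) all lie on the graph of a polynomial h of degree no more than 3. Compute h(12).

2572

Write h(x) = ax^3 + bx^2 + cx + d. Substituting each data point gives a linear system:
  8a + 4b + 2c + d = 32
  216a + 36b + 6c + d = 424
  512a + 64b + 8c + d = 884
  729a + 81b + 9c + d = 1201
Solving the system yields a = 1, b = 6, c = -2, d = 4.
So h(x) = x^3 + 6x^2 - 2x + 4.
Then h(12) = 2572.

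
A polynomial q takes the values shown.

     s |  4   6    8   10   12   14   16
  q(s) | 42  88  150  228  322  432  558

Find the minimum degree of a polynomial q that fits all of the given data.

Forward differences of the values at s = 4, 6, 8, 10, 12, 14, 16:
  q  : 42  88  150  228  322  432  558
  Δ  : 46  62  78  94  110  126
  Δ^2: 16  16  16  16  16
  Δ^3: 0  0  0  0
  Δ^4: 0  0  0
  Δ^5: 0  0
  Δ^6: 0
The second differences are constant (16) and nonzero, while all higher differences vanish, so the minimal degree is 2.

2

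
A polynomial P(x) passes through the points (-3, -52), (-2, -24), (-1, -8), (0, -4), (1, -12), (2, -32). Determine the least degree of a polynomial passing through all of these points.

2

Forward differences of the values at x = -3, -2, -1, 0, 1, 2:
  P  : -52  -24  -8  -4  -12  -32
  Δ  : 28  16  4  -8  -20
  Δ^2: -12  -12  -12  -12
  Δ^3: 0  0  0
  Δ^4: 0  0
  Δ^5: 0
The second differences are constant (-12) and nonzero, while all higher differences vanish, so the minimal degree is 2.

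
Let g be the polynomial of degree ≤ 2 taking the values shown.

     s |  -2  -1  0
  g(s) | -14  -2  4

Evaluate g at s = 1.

Using the Lagrange interpolation formula with nodes -2, -1, 0:
  L_0(s) = (s + 1)s / 2
  L_1(s) = (s + 2)s / -1
  L_2(s) = (s + 2)(s + 1) / 2
Then g(s) = -14·L_0(s) - 2·L_1(s) + 4·L_2(s).
Expanding and collecting terms gives g(s) = -3s² + 3s + 4.
Evaluating at s = 1: g(1) = 4.

4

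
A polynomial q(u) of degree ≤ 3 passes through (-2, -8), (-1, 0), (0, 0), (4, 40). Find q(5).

Using the Lagrange interpolation formula with nodes -2, -1, 0, 4:
  L_0(u) = (u + 1)u(u - 4) / -12
  L_1(u) = (u + 2)u(u - 4) / 5
  L_2(u) = (u + 2)(u + 1)(u - 4) / -8
  L_3(u) = (u + 2)(u + 1)u / 120
Then q(u) = -8·L_0(u) + 0·L_1(u) + 0·L_2(u) + 40·L_3(u).
Expanding and collecting terms gives q(u) = u^3 - u^2 - 2u.
Evaluating at u = 5: q(5) = 90.

90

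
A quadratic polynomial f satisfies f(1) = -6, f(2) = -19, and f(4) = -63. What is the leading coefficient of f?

-3

Write f(n) = an^2 + bn + c. Substituting each data point gives a linear system:
  a + b + c = -6
  4a + 2b + c = -19
  16a + 4b + c = -63
Solving the system yields a = -3, b = -4, c = 1.
So f(n) = -3n^2 - 4n + 1.
The leading coefficient is -3.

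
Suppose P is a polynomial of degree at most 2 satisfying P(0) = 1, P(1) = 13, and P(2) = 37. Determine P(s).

Write P(s) = as^2 + bs + c. Substituting each data point gives a linear system:
  c = 1
  a + b + c = 13
  4a + 2b + c = 37
Solving the system yields a = 6, b = 6, c = 1.
So P(s) = 6s² + 6s + 1.
Check: P(2) = 37. ✓

P(s) = 6s^2 + 6s + 1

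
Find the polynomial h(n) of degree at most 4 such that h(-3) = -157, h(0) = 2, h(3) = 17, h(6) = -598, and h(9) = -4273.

Write h(n) = an^4 + bn^3 + cn^2 + dn + e. Substituting each data point gives a linear system:
  81a - 27b + 9c - 3d + e = -157
  e = 2
  81a + 27b + 9c + 3d + e = 17
  1296a + 216b + 36c + 6d + e = -598
  6561a + 729b + 81c + 9d + e = -4273
Solving the system yields a = -1, b = 3, c = 1, d = 2, e = 2.
So h(n) = -n^4 + 3n^3 + n^2 + 2n + 2.
Check: h(6) = -598. ✓

h(n) = -n^4 + 3n^3 + n^2 + 2n + 2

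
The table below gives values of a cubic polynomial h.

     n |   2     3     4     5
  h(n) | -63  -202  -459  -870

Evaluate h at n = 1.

-6

Using the Lagrange interpolation formula with nodes 2, 3, 4, 5:
  L_0(n) = (n - 3)(n - 4)(n - 5) / -6
  L_1(n) = (n - 2)(n - 4)(n - 5) / 2
  L_2(n) = (n - 2)(n - 3)(n - 5) / -2
  L_3(n) = (n - 2)(n - 3)(n - 4) / 6
Then h(n) = -63·L_0(n) - 202·L_1(n) - 459·L_2(n) - 870·L_3(n).
Expanding and collecting terms gives h(n) = -6n³ - 5n² + 5.
Evaluating at n = 1: h(1) = -6.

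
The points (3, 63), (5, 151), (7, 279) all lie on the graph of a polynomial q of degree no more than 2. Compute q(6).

Forward differences of the values at u = 3, 5, 7:
  q  : 63  151  279
  Δ  : 88  128
  Δ^2: 40
The second differences are constant, confirming degree 2.
Interpolating (Newton forward form) and evaluating at u = 6 gives q(6) = 210.

210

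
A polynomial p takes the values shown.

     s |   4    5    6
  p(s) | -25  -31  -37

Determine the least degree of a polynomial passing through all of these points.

1

Forward differences of the values at s = 4, 5, 6:
  p  : -25  -31  -37
  Δ  : -6  -6
  Δ^2: 0
The first differences are constant (-6) and nonzero, while all higher differences vanish, so the minimal degree is 1.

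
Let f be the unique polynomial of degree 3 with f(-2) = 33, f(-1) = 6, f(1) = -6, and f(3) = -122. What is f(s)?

f(s) = -4s^3 - s^2 - 2s + 1

Using the Lagrange interpolation formula with nodes -2, -1, 1, 3:
  L_0(s) = (s + 1)(s - 1)(s - 3) / -15
  L_1(s) = (s + 2)(s - 1)(s - 3) / 8
  L_2(s) = (s + 2)(s + 1)(s - 3) / -12
  L_3(s) = (s + 2)(s + 1)(s - 1) / 40
Then f(s) = 33·L_0(s) + 6·L_1(s) - 6·L_2(s) - 122·L_3(s).
Expanding and collecting terms gives f(s) = -4s^3 - s^2 - 2s + 1.
Check: f(-1) = 6. ✓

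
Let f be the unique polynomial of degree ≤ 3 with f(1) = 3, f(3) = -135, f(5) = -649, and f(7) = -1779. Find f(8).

Forward differences of the values at x = 1, 3, 5, 7:
  f  : 3  -135  -649  -1779
  Δ  : -138  -514  -1130
  Δ^2: -376  -616
  Δ^3: -240
The third differences are constant, confirming degree 3.
Interpolating (Newton forward form) and evaluating at x = 8 gives f(8) = -2650.

-2650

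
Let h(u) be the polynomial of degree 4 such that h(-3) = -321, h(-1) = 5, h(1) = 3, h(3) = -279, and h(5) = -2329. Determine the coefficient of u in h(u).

-2

Write h(u) = au^4 + bu^3 + cu^2 + du + e. Substituting each data point gives a linear system:
  81a - 27b + 9c - 3d + e = -321
  a - b + c - d + e = 5
  a + b + c + d + e = 3
  81a + 27b + 9c + 3d + e = -279
  625a + 125b + 25c + 5d + e = -2329
Solving the system yields a = -4, b = 1, c = 2, d = -2, e = 6.
So h(u) = -4u^4 + u^3 + 2u^2 - 2u + 6.
The coefficient of u is -2.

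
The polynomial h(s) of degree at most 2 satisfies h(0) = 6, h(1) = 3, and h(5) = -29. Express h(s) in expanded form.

Write h(s) = as^2 + bs + c. Substituting each data point gives a linear system:
  c = 6
  a + b + c = 3
  25a + 5b + c = -29
Solving the system yields a = -1, b = -2, c = 6.
So h(s) = -s^2 - 2s + 6.
Check: h(0) = 6. ✓

h(s) = -s^2 - 2s + 6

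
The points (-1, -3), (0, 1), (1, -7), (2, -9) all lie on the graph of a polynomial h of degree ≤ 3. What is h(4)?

77

Using the Lagrange interpolation formula with nodes -1, 0, 1, 2:
  L_0(s) = s(s - 1)(s - 2) / -6
  L_1(s) = (s + 1)(s - 1)(s - 2) / 2
  L_2(s) = (s + 1)s(s - 2) / -2
  L_3(s) = (s + 1)s(s - 1) / 6
Then h(s) = -3·L_0(s) + 1·L_1(s) - 7·L_2(s) - 9·L_3(s).
Expanding and collecting terms gives h(s) = 3s^3 - 6s^2 - 5s + 1.
Evaluating at s = 4: h(4) = 77.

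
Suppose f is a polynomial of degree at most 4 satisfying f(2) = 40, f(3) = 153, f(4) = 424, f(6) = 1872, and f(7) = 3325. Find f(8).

5488

Using the Lagrange interpolation formula with nodes 2, 3, 4, 6, 7:
  L_0(t) = (t - 3)(t - 4)(t - 6)(t - 7) / 40
  L_1(t) = (t - 2)(t - 4)(t - 6)(t - 7) / -12
  L_2(t) = (t - 2)(t - 3)(t - 6)(t - 7) / 12
  L_3(t) = (t - 2)(t - 3)(t - 4)(t - 7) / -24
  L_4(t) = (t - 2)(t - 3)(t - 4)(t - 6) / 60
Then f(t) = 40·L_0(t) + 153·L_1(t) + 424·L_2(t) + 1872·L_3(t) + 3325·L_4(t).
Expanding and collecting terms gives f(t) = t⁴ + 3t³ - 3t² + 6t.
Evaluating at t = 8: f(8) = 5488.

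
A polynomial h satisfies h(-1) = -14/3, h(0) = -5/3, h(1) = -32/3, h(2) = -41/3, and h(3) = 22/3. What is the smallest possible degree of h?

Forward differences of the values at x = -1, 0, 1, 2, 3:
  h  : -14/3  -5/3  -32/3  -41/3  22/3
  Δ  : 3  -9  -3  21
  Δ^2: -12  6  24
  Δ^3: 18  18
  Δ^4: 0
The third differences are constant (18) and nonzero, while all higher differences vanish, so the minimal degree is 3.

3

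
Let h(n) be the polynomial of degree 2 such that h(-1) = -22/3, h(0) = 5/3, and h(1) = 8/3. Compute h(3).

-58/3

Write h(n) = an^2 + bn + c. Substituting each data point gives a linear system:
  a - b + c = -22/3
  c = 5/3
  a + b + c = 8/3
Solving the system yields a = -4, b = 5, c = 5/3.
So h(n) = -4n² + 5n + 5/3.
Then h(3) = -58/3.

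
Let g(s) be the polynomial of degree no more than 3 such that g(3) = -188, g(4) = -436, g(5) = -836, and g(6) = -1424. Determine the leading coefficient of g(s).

Write g(s) = as^3 + bs^2 + cs + d. Substituting each data point gives a linear system:
  27a + 9b + 3c + d = -188
  64a + 16b + 4c + d = -436
  125a + 25b + 5c + d = -836
  216a + 36b + 6c + d = -1424
Solving the system yields a = -6, b = -4, c = 2, d = 4.
So g(s) = -6s³ - 4s² + 2s + 4.
The leading coefficient is -6.

-6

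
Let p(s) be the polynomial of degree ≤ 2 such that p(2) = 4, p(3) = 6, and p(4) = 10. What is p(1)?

4

Forward differences of the values at s = 2, 3, 4:
  p  : 4  6  10
  Δ  : 2  4
  Δ^2: 2
The second differences are constant, confirming degree 2.
Interpolating (Newton forward form) and evaluating at s = 1 gives p(1) = 4.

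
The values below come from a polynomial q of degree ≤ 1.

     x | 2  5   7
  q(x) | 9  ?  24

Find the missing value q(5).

The 2 known points determine the degree-1 polynomial uniquely.
Write q(x) = ax + b. Substituting each data point gives a linear system:
  2a + b = 9
  7a + b = 24
Solving the system yields a = 3, b = 3.
So q(x) = 3x + 3.
Then q(5) = 18.

18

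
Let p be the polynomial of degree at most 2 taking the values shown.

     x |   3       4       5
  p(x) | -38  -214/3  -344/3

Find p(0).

2

Using the Lagrange interpolation formula with nodes 3, 4, 5:
  L_0(x) = (x - 4)(x - 5) / 2
  L_1(x) = (x - 3)(x - 5) / -1
  L_2(x) = (x - 3)(x - 4) / 2
Then p(x) = -38·L_0(x) - 214/3·L_1(x) - 344/3·L_2(x).
Expanding and collecting terms gives p(x) = -5x^2 + (5/3)x + 2.
Evaluating at x = 0: p(0) = 2.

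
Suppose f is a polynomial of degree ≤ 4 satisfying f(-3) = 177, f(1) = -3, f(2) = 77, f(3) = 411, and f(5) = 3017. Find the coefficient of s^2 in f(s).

-3

Write f(s) = as^4 + bs^3 + cs^2 + ds + e. Substituting each data point gives a linear system:
  81a - 27b + 9c - 3d + e = 177
  a + b + c + d + e = -3
  16a + 8b + 4c + 2d + e = 77
  81a + 27b + 9c + 3d + e = 411
  625a + 125b + 25c + 5d + e = 3017
Solving the system yields a = 4, b = 5, c = -3, d = -6, e = -3.
So f(s) = 4s^4 + 5s^3 - 3s^2 - 6s - 3.
The coefficient of s^2 is -3.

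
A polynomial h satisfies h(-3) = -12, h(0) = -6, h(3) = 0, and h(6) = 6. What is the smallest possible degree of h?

1

Forward differences of the values at u = -3, 0, 3, 6:
  h  : -12  -6  0  6
  Δ  : 6  6  6
  Δ^2: 0  0
  Δ^3: 0
The first differences are constant (6) and nonzero, while all higher differences vanish, so the minimal degree is 1.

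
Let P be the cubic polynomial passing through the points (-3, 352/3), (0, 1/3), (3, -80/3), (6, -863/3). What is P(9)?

-3320/3

Write P(n) = an^3 + bn^2 + cn + d. Substituting each data point gives a linear system:
  -27a + 9b - 3c + d = 352/3
  d = 1/3
  27a + 9b + 3c + d = -80/3
  216a + 36b + 6c + d = -863/3
Solving the system yields a = -2, b = 5, c = -6, d = 1/3.
So P(n) = -2n^3 + 5n^2 - 6n + 1/3.
Then P(9) = -3320/3.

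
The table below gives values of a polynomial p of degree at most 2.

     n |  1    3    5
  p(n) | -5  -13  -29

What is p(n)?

Using the Lagrange interpolation formula with nodes 1, 3, 5:
  L_0(n) = (n - 3)(n - 5) / 8
  L_1(n) = (n - 1)(n - 5) / -4
  L_2(n) = (n - 1)(n - 3) / 8
Then p(n) = -5·L_0(n) - 13·L_1(n) - 29·L_2(n).
Expanding and collecting terms gives p(n) = -n^2 - 4.
Check: p(1) = -5. ✓

p(n) = -n^2 - 4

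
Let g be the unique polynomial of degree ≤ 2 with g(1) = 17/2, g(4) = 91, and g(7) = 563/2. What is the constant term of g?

5

Write g(s) = as^2 + bs + c. Substituting each data point gives a linear system:
  a + b + c = 17/2
  16a + 4b + c = 91
  49a + 7b + c = 563/2
Solving the system yields a = 6, b = -5/2, c = 5.
So g(s) = 6s^2 - (5/2)s + 5.
The constant term is 5.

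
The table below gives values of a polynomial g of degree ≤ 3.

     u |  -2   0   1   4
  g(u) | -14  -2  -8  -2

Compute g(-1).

-2

Using the Lagrange interpolation formula with nodes -2, 0, 1, 4:
  L_0(u) = u(u - 1)(u - 4) / -36
  L_1(u) = (u + 2)(u - 1)(u - 4) / 8
  L_2(u) = (u + 2)u(u - 4) / -9
  L_3(u) = (u + 2)u(u - 1) / 72
Then g(u) = -14·L_0(u) - 2·L_1(u) - 8·L_2(u) - 2·L_3(u).
Expanding and collecting terms gives g(u) = u³ - 3u² - 4u - 2.
Evaluating at u = -1: g(-1) = -2.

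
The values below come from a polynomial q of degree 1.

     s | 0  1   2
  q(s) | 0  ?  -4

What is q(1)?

-2

On equispaced nodes a degree-1 polynomial has vanishing second forward difference, so
  q(0) - 2·q(1) + q(2) = 0.
Substituting the known values and solving for q(1):
  -2·q(1) = 4
  q(1) = -2.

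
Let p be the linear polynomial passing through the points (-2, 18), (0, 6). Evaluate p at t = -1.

12

Using the Lagrange interpolation formula with nodes -2, 0:
  L_0(t) = t / -2
  L_1(t) = (t + 2) / 2
Then p(t) = 18·L_0(t) + 6·L_1(t).
Expanding and collecting terms gives p(t) = -6t + 6.
Evaluating at t = -1: p(-1) = 12.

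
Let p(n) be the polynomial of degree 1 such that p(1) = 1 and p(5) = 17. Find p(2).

Write p(n) = an + b. Substituting each data point gives a linear system:
  a + b = 1
  5a + b = 17
Solving the system yields a = 4, b = -3.
So p(n) = 4n - 3.
Then p(2) = 5.

5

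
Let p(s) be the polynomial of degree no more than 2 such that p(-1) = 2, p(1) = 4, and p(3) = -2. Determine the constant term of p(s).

Write p(s) = as^2 + bs + c. Substituting each data point gives a linear system:
  a - b + c = 2
  a + b + c = 4
  9a + 3b + c = -2
Solving the system yields a = -1, b = 1, c = 4.
So p(s) = -s² + s + 4.
The constant term is 4.

4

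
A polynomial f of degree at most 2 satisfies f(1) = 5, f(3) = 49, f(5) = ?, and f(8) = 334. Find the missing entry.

133

The 3 known points determine the degree-2 polynomial uniquely.
Write f(n) = an^2 + bn + c. Substituting each data point gives a linear system:
  a + b + c = 5
  9a + 3b + c = 49
  64a + 8b + c = 334
Solving the system yields a = 5, b = 2, c = -2.
So f(n) = 5n^2 + 2n - 2.
Then f(5) = 133.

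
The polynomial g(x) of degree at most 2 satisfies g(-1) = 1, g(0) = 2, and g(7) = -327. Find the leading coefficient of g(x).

-6

Write g(x) = ax^2 + bx + c. Substituting each data point gives a linear system:
  a - b + c = 1
  c = 2
  49a + 7b + c = -327
Solving the system yields a = -6, b = -5, c = 2.
So g(x) = -6x^2 - 5x + 2.
The leading coefficient is -6.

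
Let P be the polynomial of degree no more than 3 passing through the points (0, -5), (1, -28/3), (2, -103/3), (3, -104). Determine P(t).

Write P(t) = at^3 + bt^2 + ct + d. Substituting each data point gives a linear system:
  d = -5
  a + b + c + d = -28/3
  8a + 4b + 2c + d = -103/3
  27a + 9b + 3c + d = -104
Solving the system yields a = -4, b = 5/3, c = -2, d = -5.
So P(t) = -4t³ + (5/3)t² - 2t - 5.
Check: P(1) = -28/3. ✓

P(t) = -4t^3 + (5/3)t^2 - 2t - 5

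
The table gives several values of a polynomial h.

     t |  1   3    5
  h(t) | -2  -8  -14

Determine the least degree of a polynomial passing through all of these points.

Forward differences of the values at t = 1, 3, 5:
  h  : -2  -8  -14
  Δ  : -6  -6
  Δ^2: 0
The first differences are constant (-6) and nonzero, while all higher differences vanish, so the minimal degree is 1.

1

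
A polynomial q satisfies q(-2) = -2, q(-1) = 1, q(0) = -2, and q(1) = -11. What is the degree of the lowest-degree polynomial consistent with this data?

Forward differences of the values at t = -2, -1, 0, 1:
  q  : -2  1  -2  -11
  Δ  : 3  -3  -9
  Δ^2: -6  -6
  Δ^3: 0
The second differences are constant (-6) and nonzero, while all higher differences vanish, so the minimal degree is 2.

2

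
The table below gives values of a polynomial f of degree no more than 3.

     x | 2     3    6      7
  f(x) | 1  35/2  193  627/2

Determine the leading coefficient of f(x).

1

Write f(x) = ax^3 + bx^2 + cx + d. Substituting each data point gives a linear system:
  8a + 4b + 2c + d = 1
  27a + 9b + 3c + d = 35/2
  216a + 36b + 6c + d = 193
  343a + 49b + 7c + d = 627/2
Solving the system yields a = 1, b = -1/2, c = 0, d = -5.
So f(x) = x^3 - (1/2)x^2 - 5.
The leading coefficient is 1.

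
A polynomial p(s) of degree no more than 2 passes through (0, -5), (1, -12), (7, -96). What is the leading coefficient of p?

Write p(s) = as^2 + bs + c. Substituting each data point gives a linear system:
  c = -5
  a + b + c = -12
  49a + 7b + c = -96
Solving the system yields a = -1, b = -6, c = -5.
So p(s) = -s^2 - 6s - 5.
The leading coefficient is -1.

-1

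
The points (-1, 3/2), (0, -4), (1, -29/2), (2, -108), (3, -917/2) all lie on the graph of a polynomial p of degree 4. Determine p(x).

Write p(x) = ax^4 + bx^3 + cx^2 + dx + e. Substituting each data point gives a linear system:
  a - b + c - d + e = 3/2
  e = -4
  a + b + c + d + e = -29/2
  16a + 8b + 4c + 2d + e = -108
  81a + 27b + 9c + 3d + e = -917/2
Solving the system yields a = -4, b = -5, c = 3/2, d = -3, e = -4.
So p(x) = -4x^4 - 5x^3 + (3/2)x^2 - 3x - 4.
Check: p(2) = -108. ✓

p(x) = -4x^4 - 5x^3 + (3/2)x^2 - 3x - 4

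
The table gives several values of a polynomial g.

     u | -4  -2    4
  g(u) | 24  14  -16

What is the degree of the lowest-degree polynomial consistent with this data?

Divided differences on the nodes -4, -2, 4:
  order 0: 24  14  -16
  order 1: -5  -5
  order 2: 0
The order-1 divided differences are all -5 (nonzero) and every higher order vanishes, so the data lies on a polynomial of degree exactly 1.

1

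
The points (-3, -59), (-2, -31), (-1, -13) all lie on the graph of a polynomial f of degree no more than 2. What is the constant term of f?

-5

Write f(t) = at^2 + bt + c. Substituting each data point gives a linear system:
  9a - 3b + c = -59
  4a - 2b + c = -31
  a - b + c = -13
Solving the system yields a = -5, b = 3, c = -5.
So f(t) = -5t^2 + 3t - 5.
The constant term is -5.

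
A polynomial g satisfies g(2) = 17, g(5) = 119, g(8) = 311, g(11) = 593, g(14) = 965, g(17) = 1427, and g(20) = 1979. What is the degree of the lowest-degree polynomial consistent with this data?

Forward differences of the values at s = 2, 5, 8, 11, 14, 17, 20:
  g  : 17  119  311  593  965  1427  1979
  Δ  : 102  192  282  372  462  552
  Δ^2: 90  90  90  90  90
  Δ^3: 0  0  0  0
  Δ^4: 0  0  0
  Δ^5: 0  0
  Δ^6: 0
The second differences are constant (90) and nonzero, while all higher differences vanish, so the minimal degree is 2.

2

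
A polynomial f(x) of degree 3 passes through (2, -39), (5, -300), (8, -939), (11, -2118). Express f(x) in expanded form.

f(x) = -x^3 - 6x^2 - 6x + 5

Using the Lagrange interpolation formula with nodes 2, 5, 8, 11:
  L_0(x) = (x - 5)(x - 8)(x - 11) / -162
  L_1(x) = (x - 2)(x - 8)(x - 11) / 54
  L_2(x) = (x - 2)(x - 5)(x - 11) / -54
  L_3(x) = (x - 2)(x - 5)(x - 8) / 162
Then f(x) = -39·L_0(x) - 300·L_1(x) - 939·L_2(x) - 2118·L_3(x).
Expanding and collecting terms gives f(x) = -x³ - 6x² - 6x + 5.
Check: f(11) = -2118. ✓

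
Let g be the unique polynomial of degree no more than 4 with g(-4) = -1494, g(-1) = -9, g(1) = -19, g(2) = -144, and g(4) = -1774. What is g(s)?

Write g(s) = as^4 + bs^3 + cs^2 + ds + e. Substituting each data point gives a linear system:
  256a - 64b + 16c - 4d + e = -1494
  a - b + c - d + e = -9
  a + b + c + d + e = -19
  16a + 8b + 4c + 2d + e = -144
  256a + 64b + 16c + 4d + e = -1774
Solving the system yields a = -6, b = -2, c = -6, d = -3, e = -2.
So g(s) = -6s^4 - 2s^3 - 6s^2 - 3s - 2.
Check: g(-1) = -9. ✓

g(s) = -6s^4 - 2s^3 - 6s^2 - 3s - 2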